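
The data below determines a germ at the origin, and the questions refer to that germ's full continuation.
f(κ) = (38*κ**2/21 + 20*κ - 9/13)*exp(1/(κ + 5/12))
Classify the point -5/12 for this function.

The exponent 1/(κ - (-5/12)) has a pole at -5/12, so exp(1/(κ - (-5/12))) takes every nonzero value near it: an essential singularity (not a pole of any order).

The point is an essential singularity.


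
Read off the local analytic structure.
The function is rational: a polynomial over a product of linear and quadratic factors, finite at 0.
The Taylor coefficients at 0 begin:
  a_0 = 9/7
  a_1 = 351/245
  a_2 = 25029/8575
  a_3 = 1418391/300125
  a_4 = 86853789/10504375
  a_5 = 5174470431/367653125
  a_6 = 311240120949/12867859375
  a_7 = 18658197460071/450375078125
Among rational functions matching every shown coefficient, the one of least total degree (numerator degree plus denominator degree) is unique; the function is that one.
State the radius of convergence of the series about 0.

The radius of convergence is 7/12.

No rational of total degree below 2 reproduces all 8 coefficients; solving the [0/2] Pade equations on them gives f(y) = -5/(4*(y - 7/12)*(y + 5/3)), whose expansion matches every shown term.
Denominator factor (y + 5/3): pole of order 1 at -5/3, modulus 5/3.
Denominator factor (y - 7/12): pole of order 1 at 7/12, modulus 7/12.
The radius of convergence is the smallest modulus among the singular points: 7/12.


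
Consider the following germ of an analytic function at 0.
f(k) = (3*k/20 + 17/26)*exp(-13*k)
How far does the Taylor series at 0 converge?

The radius of convergence is infinite.

The factor exp(-13*k) is entire and contributes no finite singular point.
The polynomial part has no poles.
No finite singular points: the Taylor series at 0 converges everywhere.


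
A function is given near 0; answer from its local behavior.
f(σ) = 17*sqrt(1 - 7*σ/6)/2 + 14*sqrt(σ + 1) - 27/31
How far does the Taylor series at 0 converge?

Branch term (14)*sqrt(1 - σ/(-1)): its argument vanishes at σ = -1, a square-root branch point, modulus 1.
Branch term (17/2)*sqrt(1 - σ/(6/7)): its argument vanishes at σ = 6/7, a square-root branch point, modulus 6/7.
The radius of convergence is the smallest modulus among the singular points: 6/7.

The radius of convergence is 6/7.


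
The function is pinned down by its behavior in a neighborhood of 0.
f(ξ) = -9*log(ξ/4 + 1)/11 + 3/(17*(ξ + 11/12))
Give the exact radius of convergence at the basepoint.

Denominator factor (ξ + 11/12): pole of order 1 at -11/12, modulus 11/12.
Branch term (-9/11)*log(1 - ξ/(-4)): its argument vanishes at ξ = -4, a logarithmic branch point, modulus 4.
The radius of convergence is the smallest modulus among the singular points: 11/12.

The radius of convergence is 11/12.


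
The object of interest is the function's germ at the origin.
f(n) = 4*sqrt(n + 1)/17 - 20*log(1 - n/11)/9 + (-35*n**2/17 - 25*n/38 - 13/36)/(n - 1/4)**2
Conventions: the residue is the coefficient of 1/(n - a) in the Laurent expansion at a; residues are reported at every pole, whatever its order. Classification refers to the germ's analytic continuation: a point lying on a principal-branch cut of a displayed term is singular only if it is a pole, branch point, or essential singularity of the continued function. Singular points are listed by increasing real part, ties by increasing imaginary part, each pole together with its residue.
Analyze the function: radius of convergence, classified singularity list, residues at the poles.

Denominator factor (n - 1/4)^2: pole of order 2 at 1/4, modulus 1/4.
Branch term (-20/9)*log(1 - n/(11)): its argument vanishes at n = 11, a logarithmic branch point, modulus 11.
Branch term (4/17)*sqrt(1 - n/(-1)): its argument vanishes at n = -1, a square-root branch point, modulus 1.
The radius of convergence is the smallest modulus among the singular points: 1/4.
The branch terms are analytic at 1/4 and contribute nothing to the residue; only the rational part matters.
At the order-2 pole 1/4 set g(n) = (n - (1/4))^2*(rational part) = -35*n**2/17 - 25*n/38 - 13/36.
Order-2 pole: residue = g'(a); g'(1/4) = -545/323, so the residue is -545/323.
List the singular points by increasing real part (a conjugate pair: the negative imaginary part first).

Radius of convergence at 0: 1/4.
At -1: an algebraic (square-root) branch point.
At 1/4: a pole of order 2; residue -545/323.
At 11: a logarithmic branch point.


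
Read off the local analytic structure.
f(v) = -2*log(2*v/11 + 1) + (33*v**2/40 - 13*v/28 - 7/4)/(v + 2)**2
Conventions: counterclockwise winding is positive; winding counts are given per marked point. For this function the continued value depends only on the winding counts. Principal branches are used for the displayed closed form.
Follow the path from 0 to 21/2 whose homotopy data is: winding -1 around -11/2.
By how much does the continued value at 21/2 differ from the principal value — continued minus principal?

Continued minus principal equals (4)*pi*i.

The rational part is single-valued and drops out of the difference; each branch term changes only by its own monodromy.
(-2)*log(1 - v/(-11/2)): each positive loop around -11/2 adds 2*pi*i to the log, so winding -1 contributes (-2)*(-1)*2*pi*i = (4)*pi*i.
Summing the contributions at v = 21/2 gives (4)*pi*i.


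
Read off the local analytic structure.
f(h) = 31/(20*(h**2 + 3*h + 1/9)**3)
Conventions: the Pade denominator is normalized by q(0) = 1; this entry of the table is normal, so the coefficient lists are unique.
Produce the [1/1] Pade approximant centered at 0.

Taylor coefficients needed (expand at 0): a_0 = 22599/20, a_1 = -1830519/20, a_2 = 98237853/20.
Write the denominator as Q(h) = 1 + q1*h. Requiring Q*f - P = O(h^3) with deg P <= 1 kills the coefficients of h^2..h^2 in Q*f:
  h^2: a_2 + q1*a_1 = 0, i.e. 98237853/20 + (-1830519/20)*q1 = 0.
Solving this linear system: q1 = 161/3.
The numerator is Q*f truncated at degree 1: P0 = a_0 = 22599/20; P1 = a_1 + q1*a_0 = -308853/10.

The Pade approximant has numerator coefficients [22599/20, -308853/10]; denominator coefficients [1, 161/3].


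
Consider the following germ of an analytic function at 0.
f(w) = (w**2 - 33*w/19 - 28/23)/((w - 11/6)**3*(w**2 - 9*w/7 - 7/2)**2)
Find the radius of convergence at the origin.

Denominator factor (w**2 - 9*w/7 - 7/2)^2: discriminant 767/49, real irrational roots 9/14 + (1/14)*sqrt(767) and 9/14 - (1/14)*sqrt(767); poles of order 2, moduli 9/14 + (1/14)*sqrt(767) and -9/14 + (1/14)*sqrt(767).
Denominator factor (w - 11/6)^3: pole of order 3 at 11/6, modulus 11/6.
The radius of convergence is the smallest modulus among the singular points: -9/14 + (1/14)*sqrt(767).

The radius of convergence is -9/14 + (1/14)*sqrt(767).


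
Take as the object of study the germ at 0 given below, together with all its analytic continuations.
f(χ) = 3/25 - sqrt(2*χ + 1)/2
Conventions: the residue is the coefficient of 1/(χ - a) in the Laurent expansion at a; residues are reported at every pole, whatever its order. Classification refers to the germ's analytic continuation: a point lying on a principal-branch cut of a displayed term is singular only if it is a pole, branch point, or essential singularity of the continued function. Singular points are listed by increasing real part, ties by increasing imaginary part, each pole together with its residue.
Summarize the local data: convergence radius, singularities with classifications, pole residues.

Radius of convergence at 0: 1/2.
At -1/2: an algebraic (square-root) branch point.

Branch term (-1/2)*sqrt(1 - χ/(-1/2)): its argument vanishes at χ = -1/2, a square-root branch point, modulus 1/2.
The radius of convergence is the smallest modulus among the singular points: 1/2.


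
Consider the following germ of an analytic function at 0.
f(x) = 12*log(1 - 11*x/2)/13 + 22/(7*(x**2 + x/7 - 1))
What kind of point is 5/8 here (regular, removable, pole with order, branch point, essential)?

The point is a regular point.

Denominator factors: x**2 + x/7 - 1 = -233/448 at x = 5/8 — none vanishes.
Branch term log(1 - x/(2/11)): argument at 5/8 is -39/16, nonzero, so 5/8 is not its branch point (a point on a principal cut is still regular for the continued germ).
So the germ continues analytically to 5/8.


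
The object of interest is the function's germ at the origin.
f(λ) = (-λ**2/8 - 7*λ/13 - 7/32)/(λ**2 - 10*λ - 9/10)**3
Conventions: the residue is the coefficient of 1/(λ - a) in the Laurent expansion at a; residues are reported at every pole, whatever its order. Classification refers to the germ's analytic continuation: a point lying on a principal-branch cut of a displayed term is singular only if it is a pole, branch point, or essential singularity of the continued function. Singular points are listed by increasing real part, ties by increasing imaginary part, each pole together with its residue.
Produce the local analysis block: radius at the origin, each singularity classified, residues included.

Radius of convergence at 0: -5 + (1/10)*sqrt(2590).
At 5 - (1/10)*sqrt(2590): a pole of order 3; residue (154655/28910301056)*sqrt(2590).
At 5 + (1/10)*sqrt(2590): a pole of order 3; residue -(154655/28910301056)*sqrt(2590).


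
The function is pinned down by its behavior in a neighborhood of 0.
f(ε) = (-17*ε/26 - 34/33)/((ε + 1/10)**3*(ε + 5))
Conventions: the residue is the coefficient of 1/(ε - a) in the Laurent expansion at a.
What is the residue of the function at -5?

The residue is -960500/50471421.

At the order-1 pole -5 set g(ε) = (ε - (-5))*f(ε) = (-17*ε/26 - 34/33)/(ε + 1/10)**3.
Simple pole: residue = g(a) at a = -5, which is -960500/50471421.


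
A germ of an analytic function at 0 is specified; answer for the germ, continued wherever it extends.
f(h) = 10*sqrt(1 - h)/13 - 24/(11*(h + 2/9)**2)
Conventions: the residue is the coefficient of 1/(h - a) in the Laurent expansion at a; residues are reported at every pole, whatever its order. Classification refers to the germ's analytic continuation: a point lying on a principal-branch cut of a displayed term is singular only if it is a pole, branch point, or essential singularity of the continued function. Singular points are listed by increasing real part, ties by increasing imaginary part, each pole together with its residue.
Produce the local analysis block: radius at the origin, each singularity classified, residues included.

Radius of convergence at 0: 2/9.
At -2/9: a pole of order 2; residue 0.
At 1: an algebraic (square-root) branch point.

Denominator factor (h + 2/9)^2: pole of order 2 at -2/9, modulus 2/9.
Branch term (10/13)*sqrt(1 - h/(1)): its argument vanishes at h = 1, a square-root branch point, modulus 1.
The radius of convergence is the smallest modulus among the singular points: 2/9.
The branch term is analytic at -2/9 and contributes nothing to the residue; only the rational part matters.
At the order-2 pole -2/9 set g(h) = (h - (-2/9))^2*(rational part) = -24/11.
Order-2 pole: residue = g'(a); g'(-2/9) = 0, so the residue is 0.
List the singular points by increasing real part (a conjugate pair: the negative imaginary part first).


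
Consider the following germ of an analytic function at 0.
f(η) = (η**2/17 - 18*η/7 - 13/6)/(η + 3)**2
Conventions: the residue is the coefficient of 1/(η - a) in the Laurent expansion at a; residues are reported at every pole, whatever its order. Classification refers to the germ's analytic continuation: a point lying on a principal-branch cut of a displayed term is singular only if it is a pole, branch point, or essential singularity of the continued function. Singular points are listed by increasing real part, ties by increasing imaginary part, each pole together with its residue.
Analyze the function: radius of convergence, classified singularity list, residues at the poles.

Radius of convergence at 0: 3.
At -3: a pole of order 2; residue -348/119.

Denominator factor (η + 3)^2: pole of order 2 at -3, modulus 3.
The radius of convergence is the smallest modulus among the singular points: 3.
At the order-2 pole -3 set g(η) = (η - (-3))^2*f(η) = η**2/17 - 18*η/7 - 13/6.
Order-2 pole: residue = g'(a); g'(-3) = -348/119, so the residue is -348/119.


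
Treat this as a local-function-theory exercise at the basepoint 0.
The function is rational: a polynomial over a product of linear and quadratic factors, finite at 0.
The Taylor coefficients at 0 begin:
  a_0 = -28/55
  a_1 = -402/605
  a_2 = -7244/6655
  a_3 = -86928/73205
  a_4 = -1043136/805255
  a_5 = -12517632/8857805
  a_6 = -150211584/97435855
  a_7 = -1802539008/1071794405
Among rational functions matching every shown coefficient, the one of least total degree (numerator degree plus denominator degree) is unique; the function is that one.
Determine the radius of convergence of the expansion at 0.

No rational of total degree below 3 reproduces all 8 coefficients; solving the [2/1] Pade equations on them gives f(u) = (u**2/3 + u/10 + 7/15)/(u - 11/12), whose expansion matches every shown term.
Denominator factor (u - 11/12): pole of order 1 at 11/12, modulus 11/12.
The radius of convergence is the smallest modulus among the singular points: 11/12.

The radius of convergence is 11/12.


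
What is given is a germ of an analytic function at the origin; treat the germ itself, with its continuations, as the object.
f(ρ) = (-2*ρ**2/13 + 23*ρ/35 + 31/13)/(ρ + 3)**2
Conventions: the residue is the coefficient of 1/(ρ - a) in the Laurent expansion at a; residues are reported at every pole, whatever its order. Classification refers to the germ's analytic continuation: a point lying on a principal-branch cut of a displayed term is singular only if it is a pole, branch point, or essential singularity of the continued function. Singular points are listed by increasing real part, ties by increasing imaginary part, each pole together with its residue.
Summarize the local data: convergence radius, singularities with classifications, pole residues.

Radius of convergence at 0: 3.
At -3: a pole of order 2; residue 719/455.

Denominator factor (ρ + 3)^2: pole of order 2 at -3, modulus 3.
The radius of convergence is the smallest modulus among the singular points: 3.
At the order-2 pole -3 set g(ρ) = (ρ - (-3))^2*f(ρ) = -2*ρ**2/13 + 23*ρ/35 + 31/13.
Order-2 pole: residue = g'(a); g'(-3) = 719/455, so the residue is 719/455.


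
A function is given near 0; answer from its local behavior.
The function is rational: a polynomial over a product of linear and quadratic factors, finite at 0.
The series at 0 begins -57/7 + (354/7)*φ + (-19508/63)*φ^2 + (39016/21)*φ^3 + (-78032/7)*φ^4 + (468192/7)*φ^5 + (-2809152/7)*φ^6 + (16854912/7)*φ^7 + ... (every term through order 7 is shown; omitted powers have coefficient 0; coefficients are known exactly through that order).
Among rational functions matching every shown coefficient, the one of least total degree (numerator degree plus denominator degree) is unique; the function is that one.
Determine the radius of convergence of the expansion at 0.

The radius of convergence is 1/6.

No rational of total degree below 3 reproduces all 8 coefficients; solving the [2/1] Pade equations on them gives f(φ) = (-28*φ**2/27 + 2*φ/7 - 19/14)/(φ + 1/6), whose expansion matches every shown term.
Denominator factor (φ + 1/6): pole of order 1 at -1/6, modulus 1/6.
The radius of convergence is the smallest modulus among the singular points: 1/6.


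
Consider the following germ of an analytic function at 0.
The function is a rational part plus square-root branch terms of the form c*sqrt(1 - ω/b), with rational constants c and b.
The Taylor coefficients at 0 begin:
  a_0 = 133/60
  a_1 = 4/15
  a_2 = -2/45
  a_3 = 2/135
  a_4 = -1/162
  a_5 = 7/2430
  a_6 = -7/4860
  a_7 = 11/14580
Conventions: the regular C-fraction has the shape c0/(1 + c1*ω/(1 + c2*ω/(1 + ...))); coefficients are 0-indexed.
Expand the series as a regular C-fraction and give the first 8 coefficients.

Taylor coefficients (read off): a_0 = 133/60, a_1 = 4/15, a_2 = -2/45, a_3 = 2/135, a_4 = -1/162, a_5 = 7/2430, a_6 = -7/4860, a_7 = 11/14580.
c0 = a_0 = 133/60. Peel one level at a time: if S = 1 + c*ω/S' with S'(0) = 1, then c is the ω-coefficient of S and S' = c*ω/(S - 1).
S_1 = c0/f = 1 + (-16/133)*ω + (1832/53067)*ω^2 + ...; c1 = -16/133.
S_2 = c1*ω/(S_1 - 1) = 1 + (229/798)*ω + (-1/36)*ω^2 + ...; c2 = 229/798.
S_3 = c2*ω/(S_2 - 1) = 1 + (133/1374)*ω + (-43225/1887876)*ω^2 + ...; c3 = 133/1374.
S_4 = c3*ω/(S_3 - 1) = 1 + (325/1374)*ω + (-1/36)*ω^2 + ...; c4 = 325/1374.
S_5 = c4*ω/(S_4 - 1) = 1 + (229/1950)*ω + (-96409/3802500)*ω^2 + ...; c5 = 229/1950.
S_6 = c5*ω/(S_5 - 1) = 1 + (421/1950)*ω + (-1/36)*ω^2 + ...; c6 = 421/1950.
S_7 = c6*ω/(S_6 - 1) = 1 + (325/2526)*ω + ...; c7 = 325/2526.

The regular C-fraction coefficients are [133/60, -16/133, 229/798, 133/1374, 325/1374, 229/1950, 421/1950, 325/2526].


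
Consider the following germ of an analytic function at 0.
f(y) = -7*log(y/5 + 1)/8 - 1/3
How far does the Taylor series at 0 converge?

Branch term (-7/8)*log(1 - y/(-5)): its argument vanishes at y = -5, a logarithmic branch point, modulus 5.
The radius of convergence is the smallest modulus among the singular points: 5.

The radius of convergence is 5.


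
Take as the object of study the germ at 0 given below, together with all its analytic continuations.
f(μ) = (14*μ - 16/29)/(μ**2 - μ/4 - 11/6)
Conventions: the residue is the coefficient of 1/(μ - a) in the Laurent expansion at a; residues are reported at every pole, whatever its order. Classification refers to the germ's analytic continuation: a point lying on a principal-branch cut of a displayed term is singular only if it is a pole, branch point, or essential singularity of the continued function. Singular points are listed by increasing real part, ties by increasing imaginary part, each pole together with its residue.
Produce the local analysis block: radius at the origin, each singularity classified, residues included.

Radius of convergence at 0: -1/8 + (1/24)*sqrt(1065).
At 1/8 - (1/24)*sqrt(1065): a pole of order 1; residue 7 - (139/10295)*sqrt(1065).
At 1/8 + (1/24)*sqrt(1065): a pole of order 1; residue 7 + (139/10295)*sqrt(1065).

Denominator factor (μ**2 - μ/4 - 11/6): discriminant 355/48, real irrational roots 1/8 + (1/24)*sqrt(1065) and 1/8 - (1/24)*sqrt(1065); poles of order 1, moduli 1/8 + (1/24)*sqrt(1065) and -1/8 + (1/24)*sqrt(1065).
The radius of convergence is the smallest modulus among the singular points: -1/8 + (1/24)*sqrt(1065).
The factor μ**2 - μ/4 - 11/6 splits as (μ - a)(μ - a') with a = 1/8 - (1/24)*sqrt(1065), a' = 1/8 + (1/24)*sqrt(1065). At the order-1 pole a set g(μ) = (μ - a)*f(μ) = [14*μ - 16/29] / (μ - a').
Simple pole: residue = g(a) at a = 1/8 - (1/24)*sqrt(1065), which is 7 - (139/10295)*sqrt(1065).
The factor μ**2 - μ/4 - 11/6 splits as (μ - a)(μ - a') with a = 1/8 + (1/24)*sqrt(1065), a' = 1/8 - (1/24)*sqrt(1065). At the order-1 pole a set g(μ) = (μ - a)*f(μ) = [14*μ - 16/29] / (μ - a').
Simple pole: residue = g(a) at a = 1/8 + (1/24)*sqrt(1065), which is 7 + (139/10295)*sqrt(1065).
List the singular points by increasing real part (a conjugate pair: the negative imaginary part first).


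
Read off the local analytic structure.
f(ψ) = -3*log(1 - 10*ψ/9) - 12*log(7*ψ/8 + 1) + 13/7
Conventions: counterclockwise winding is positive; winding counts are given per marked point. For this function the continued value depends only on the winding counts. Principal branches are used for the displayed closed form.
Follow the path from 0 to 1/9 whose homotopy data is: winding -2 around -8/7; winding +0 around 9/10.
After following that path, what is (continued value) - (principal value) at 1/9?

The rational part is single-valued and drops out of the difference; each branch term changes only by its own monodromy.
(-3)*log(1 - ψ/(9/10)): winding 0 around 9/10, so this term returns to its principal value, contribution 0.
(-12)*log(1 - ψ/(-8/7)): each positive loop around -8/7 adds 2*pi*i to the log, so winding -2 contributes (-12)*(-2)*2*pi*i = (48)*pi*i.
Summing the contributions at ψ = 1/9 gives (48)*pi*i.

Continued minus principal equals (48)*pi*i.


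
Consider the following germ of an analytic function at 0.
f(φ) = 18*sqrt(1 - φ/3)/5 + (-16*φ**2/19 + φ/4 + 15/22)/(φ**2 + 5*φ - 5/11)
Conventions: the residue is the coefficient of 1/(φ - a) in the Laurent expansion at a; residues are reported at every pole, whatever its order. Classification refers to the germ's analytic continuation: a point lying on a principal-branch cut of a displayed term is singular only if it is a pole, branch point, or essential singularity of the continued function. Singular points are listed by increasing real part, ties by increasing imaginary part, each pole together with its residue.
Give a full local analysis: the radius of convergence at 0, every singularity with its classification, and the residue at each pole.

Radius of convergence at 0: -5/2 + (1/22)*sqrt(3245).
At -5/2 - (1/22)*sqrt(3245): a pole of order 1; residue 339/152 + (191/5192)*sqrt(3245).
At -5/2 + (1/22)*sqrt(3245): a pole of order 1; residue 339/152 - (191/5192)*sqrt(3245).
At 3: an algebraic (square-root) branch point.

Denominator factor (φ**2 + 5*φ - 5/11): discriminant 295/11, real irrational roots -5/2 + (1/22)*sqrt(3245) and -5/2 - (1/22)*sqrt(3245); poles of order 1, moduli -5/2 + (1/22)*sqrt(3245) and 5/2 + (1/22)*sqrt(3245).
Branch term (18/5)*sqrt(1 - φ/(3)): its argument vanishes at φ = 3, a square-root branch point, modulus 3.
The radius of convergence is the smallest modulus among the singular points: -5/2 + (1/22)*sqrt(3245).
The branch term is analytic at -5/2 - (1/22)*sqrt(3245) and contributes nothing to the residue; only the rational part matters.
The factor φ**2 + 5*φ - 5/11 splits as (φ - a)(φ - a') with a = -5/2 - (1/22)*sqrt(3245), a' = -5/2 + (1/22)*sqrt(3245). At the order-1 pole a set g(φ) = (φ - a)*(rational part) = [-16*φ**2/19 + φ/4 + 15/22] / (φ - a').
Simple pole: residue = g(a) at a = -5/2 - (1/22)*sqrt(3245), which is 339/152 + (191/5192)*sqrt(3245).
The branch term is analytic at -5/2 + (1/22)*sqrt(3245) and contributes nothing to the residue; only the rational part matters.
The factor φ**2 + 5*φ - 5/11 splits as (φ - a)(φ - a') with a = -5/2 + (1/22)*sqrt(3245), a' = -5/2 - (1/22)*sqrt(3245). At the order-1 pole a set g(φ) = (φ - a)*(rational part) = [-16*φ**2/19 + φ/4 + 15/22] / (φ - a').
Simple pole: residue = g(a) at a = -5/2 + (1/22)*sqrt(3245), which is 339/152 - (191/5192)*sqrt(3245).
List the singular points by increasing real part (a conjugate pair: the negative imaginary part first).


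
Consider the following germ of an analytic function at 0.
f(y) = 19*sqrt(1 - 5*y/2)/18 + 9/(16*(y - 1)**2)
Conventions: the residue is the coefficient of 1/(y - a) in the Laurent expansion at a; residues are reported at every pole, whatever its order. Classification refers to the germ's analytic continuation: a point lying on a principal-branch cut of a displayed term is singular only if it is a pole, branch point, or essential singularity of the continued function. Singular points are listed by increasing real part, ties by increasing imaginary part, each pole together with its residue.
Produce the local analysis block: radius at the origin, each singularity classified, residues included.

Denominator factor (y - 1)^2: pole of order 2 at 1, modulus 1.
Branch term (19/18)*sqrt(1 - y/(2/5)): its argument vanishes at y = 2/5, a square-root branch point, modulus 2/5.
The radius of convergence is the smallest modulus among the singular points: 2/5.
The branch term is analytic at 1 and contributes nothing to the residue; only the rational part matters.
At the order-2 pole 1 set g(y) = (y - (1))^2*(rational part) = 9/16.
Order-2 pole: residue = g'(a); g'(1) = 0, so the residue is 0.
List the singular points by increasing real part (a conjugate pair: the negative imaginary part first).

Radius of convergence at 0: 2/5.
At 2/5: an algebraic (square-root) branch point.
At 1: a pole of order 2; residue 0.


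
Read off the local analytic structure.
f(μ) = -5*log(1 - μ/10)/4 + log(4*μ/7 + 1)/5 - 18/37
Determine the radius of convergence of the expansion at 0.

The radius of convergence is 7/4.

Branch term (-5/4)*log(1 - μ/(10)): its argument vanishes at μ = 10, a logarithmic branch point, modulus 10.
Branch term (1/5)*log(1 - μ/(-7/4)): its argument vanishes at μ = -7/4, a logarithmic branch point, modulus 7/4.
The radius of convergence is the smallest modulus among the singular points: 7/4.


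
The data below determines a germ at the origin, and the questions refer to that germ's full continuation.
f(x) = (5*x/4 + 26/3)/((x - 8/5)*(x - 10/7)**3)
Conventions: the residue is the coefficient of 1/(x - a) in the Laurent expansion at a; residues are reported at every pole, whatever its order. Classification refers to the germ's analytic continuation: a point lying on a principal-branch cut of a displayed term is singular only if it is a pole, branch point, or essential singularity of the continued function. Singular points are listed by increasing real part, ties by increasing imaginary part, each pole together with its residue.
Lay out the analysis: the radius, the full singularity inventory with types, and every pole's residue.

Denominator factor (x - 8/5): pole of order 1 at 8/5, modulus 8/5.
Denominator factor (x - 10/7)^3: pole of order 3 at 10/7, modulus 10/7.
The radius of convergence is the smallest modulus among the singular points: 10/7.
At the order-3 pole 10/7 set g(x) = (x - (10/7))^3*f(x) = (5*x/4 + 26/3)/(x - 8/5).
Order-3 pole: residue = g''(a)/2; g''(10/7) = -343000/81, so the residue is -171500/81.
At the order-1 pole 8/5 set g(x) = (x - (8/5))*f(x) = (5*x/4 + 26/3)/(x - 10/7)**3.
Simple pole: residue = g(a) at a = 8/5, which is 171500/81.
List the singular points by increasing real part (a conjugate pair: the negative imaginary part first).

Radius of convergence at 0: 10/7.
At 10/7: a pole of order 3; residue -171500/81.
At 8/5: a pole of order 1; residue 171500/81.


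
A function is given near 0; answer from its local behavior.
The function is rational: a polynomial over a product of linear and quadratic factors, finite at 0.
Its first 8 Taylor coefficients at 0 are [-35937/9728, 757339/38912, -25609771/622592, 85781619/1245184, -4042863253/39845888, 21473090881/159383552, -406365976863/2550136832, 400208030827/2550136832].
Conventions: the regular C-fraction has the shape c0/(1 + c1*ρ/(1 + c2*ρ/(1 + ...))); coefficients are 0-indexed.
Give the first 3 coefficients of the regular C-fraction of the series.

Taylor coefficients (read off): a_0 = -35937/9728, a_1 = 757339/38912, a_2 = -25609771/622592.
c0 = a_0 = -35937/9728. Peel one level at a time: if S = 1 + c*ρ/S' with S'(0) = 1, then c is the ρ-coefficient of S and S' = c*ρ/(S - 1).
S_1 = c0/f = 1 + (569/108)*ρ + (775537/46656)*ρ^2 + ...; c1 = 569/108.
S_2 = c1*ρ/(S_1 - 1) = 1 + (-775537/245808)*ρ + ...; c2 = -775537/245808.

The regular C-fraction coefficients are [-35937/9728, 569/108, -775537/245808].


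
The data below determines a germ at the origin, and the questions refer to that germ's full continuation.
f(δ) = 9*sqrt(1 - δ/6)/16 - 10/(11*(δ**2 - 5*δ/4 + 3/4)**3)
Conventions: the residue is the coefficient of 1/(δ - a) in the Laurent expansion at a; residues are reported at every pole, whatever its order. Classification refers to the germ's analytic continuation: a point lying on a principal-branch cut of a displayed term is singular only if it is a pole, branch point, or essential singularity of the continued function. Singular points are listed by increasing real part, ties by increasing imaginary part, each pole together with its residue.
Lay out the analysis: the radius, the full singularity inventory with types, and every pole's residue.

Radius of convergence at 0: (1/2)*sqrt(3).
At (5/8) - ((1/8)*sqrt(23))*i: a pole of order 3; residue -((61440/133837)*sqrt(23))*i.
At (5/8) + ((1/8)*sqrt(23))*i: a pole of order 3; residue ((61440/133837)*sqrt(23))*i.
At 6: an algebraic (square-root) branch point.

Denominator factor (δ**2 - 5*δ/4 + 3/4)^3: discriminant -23/16, complex-conjugate roots (5/8) + ((1/8)*sqrt(23))*i and (5/8) - ((1/8)*sqrt(23))*i; poles of order 3, moduli (1/2)*sqrt(3) and (1/2)*sqrt(3).
Branch term (9/16)*sqrt(1 - δ/(6)): its argument vanishes at δ = 6, a square-root branch point, modulus 6.
The radius of convergence is the smallest modulus among the singular points: (1/2)*sqrt(3).
The branch term is analytic at (5/8) - ((1/8)*sqrt(23))*i and contributes nothing to the residue; only the rational part matters.
The factor δ**2 - 5*δ/4 + 3/4 splits as (δ - a)(δ - a') with a = (5/8) - ((1/8)*sqrt(23))*i, a' = (5/8) + ((1/8)*sqrt(23))*i. At the order-3 pole a set g(δ) = (δ - a)^3*(rational part) = [-10/11] / (δ - a')^3.
Order-3 pole: residue = g''(a)/2; g''((5/8) - ((1/8)*sqrt(23))*i) = -((122880/133837)*sqrt(23))*i, so the residue is -((61440/133837)*sqrt(23))*i.
The branch term is analytic at (5/8) + ((1/8)*sqrt(23))*i and contributes nothing to the residue; only the rational part matters.
The factor δ**2 - 5*δ/4 + 3/4 splits as (δ - a)(δ - a') with a = (5/8) + ((1/8)*sqrt(23))*i, a' = (5/8) - ((1/8)*sqrt(23))*i. At the order-3 pole a set g(δ) = (δ - a)^3*(rational part) = [-10/11] / (δ - a')^3.
Order-3 pole: residue = g''(a)/2; g''((5/8) + ((1/8)*sqrt(23))*i) = ((122880/133837)*sqrt(23))*i, so the residue is ((61440/133837)*sqrt(23))*i.
List the singular points by increasing real part (a conjugate pair: the negative imaginary part first).


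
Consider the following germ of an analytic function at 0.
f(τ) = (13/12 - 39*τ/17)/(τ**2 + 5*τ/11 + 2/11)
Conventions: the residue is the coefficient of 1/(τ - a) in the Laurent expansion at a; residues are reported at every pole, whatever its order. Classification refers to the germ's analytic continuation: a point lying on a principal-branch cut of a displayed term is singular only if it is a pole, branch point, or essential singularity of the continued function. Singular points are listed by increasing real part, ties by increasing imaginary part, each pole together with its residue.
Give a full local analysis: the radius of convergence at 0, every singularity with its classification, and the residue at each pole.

Denominator factor (τ**2 + 5*τ/11 + 2/11): discriminant -63/121, complex-conjugate roots (-5/22) + ((3/22)*sqrt(7))*i and (-5/22) - ((3/22)*sqrt(7))*i; poles of order 1, moduli (1/11)*sqrt(22) and (1/11)*sqrt(22).
The radius of convergence is the smallest modulus among the singular points: (1/11)*sqrt(22).
The factor τ**2 + 5*τ/11 + 2/11 splits as (τ - a)(τ - a') with a = (-5/22) - ((3/22)*sqrt(7))*i, a' = (-5/22) + ((3/22)*sqrt(7))*i. At the order-1 pole a set g(τ) = (τ - a)*f(τ) = [13/12 - 39*τ/17] / (τ - a').
Simple pole: residue = g(a) at a = (-5/22) - ((3/22)*sqrt(7))*i, which is (-39/34) + ((3601/4284)*sqrt(7))*i.
The factor τ**2 + 5*τ/11 + 2/11 splits as (τ - a)(τ - a') with a = (-5/22) + ((3/22)*sqrt(7))*i, a' = (-5/22) - ((3/22)*sqrt(7))*i. At the order-1 pole a set g(τ) = (τ - a)*f(τ) = [13/12 - 39*τ/17] / (τ - a').
Simple pole: residue = g(a) at a = (-5/22) + ((3/22)*sqrt(7))*i, which is (-39/34) - ((3601/4284)*sqrt(7))*i.
List the singular points by increasing real part (a conjugate pair: the negative imaginary part first).

Radius of convergence at 0: (1/11)*sqrt(22).
At (-5/22) - ((3/22)*sqrt(7))*i: a pole of order 1; residue (-39/34) + ((3601/4284)*sqrt(7))*i.
At (-5/22) + ((3/22)*sqrt(7))*i: a pole of order 1; residue (-39/34) - ((3601/4284)*sqrt(7))*i.


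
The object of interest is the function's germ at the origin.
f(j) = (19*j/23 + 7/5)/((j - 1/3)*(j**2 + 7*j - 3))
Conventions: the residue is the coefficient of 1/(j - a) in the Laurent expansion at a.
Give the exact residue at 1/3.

The residue is -1734/575.

At the order-1 pole 1/3 set g(j) = (j - (1/3))*f(j) = (19*j/23 + 7/5)/(j**2 + 7*j - 3).
Simple pole: residue = g(a) at a = 1/3, which is -1734/575.


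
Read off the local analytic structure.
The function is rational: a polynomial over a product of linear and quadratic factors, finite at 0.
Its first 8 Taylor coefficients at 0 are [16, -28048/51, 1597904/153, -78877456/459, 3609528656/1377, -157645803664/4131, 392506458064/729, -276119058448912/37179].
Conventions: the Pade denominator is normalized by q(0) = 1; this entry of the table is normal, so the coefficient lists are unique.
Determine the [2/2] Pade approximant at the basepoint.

Taylor coefficients needed (read off): a_0 = 16, a_1 = -28048/51, a_2 = 1597904/153, a_3 = -78877456/459, a_4 = 3609528656/1377.
Write the denominator as Q(j) = 1 + q1*j + q2*j^2. Requiring Q*f - P = O(j^5) with deg P <= 2 kills the coefficients of j^3..j^4 in Q*f:
  j^3: a_3 + q1*a_2 + q2*a_1 = 0, i.e. -78877456/459 + (1597904/153)*q1 + (-28048/51)*q2 = 0.
  j^4: a_4 + q1*a_3 + q2*a_2 = 0, i.e. 3609528656/1377 + (-78877456/459)*q1 + (1597904/153)*q2 = 0.
Solving this linear system: q1 = 18686209/770721, q2 = 5429806/36701.
The numerator is Q*f truncated at degree 2: P0 = a_0 = 16; P1 = a_1 + q1*a_0 = -707692896/4367419; P2 = a_2 + q1*a_1 + q2*a_0 = -2283656832/4367419.

The Pade approximant has numerator coefficients [16, -707692896/4367419, -2283656832/4367419]; denominator coefficients [1, 18686209/770721, 5429806/36701].


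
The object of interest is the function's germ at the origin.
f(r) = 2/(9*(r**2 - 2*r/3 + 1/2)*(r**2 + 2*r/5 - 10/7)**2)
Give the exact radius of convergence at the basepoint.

Denominator factor (r**2 + 2*r/5 - 10/7)^2: discriminant 1028/175, real irrational roots -1/5 + (1/35)*sqrt(1799) and -1/5 - (1/35)*sqrt(1799); poles of order 2, moduli -1/5 + (1/35)*sqrt(1799) and 1/5 + (1/35)*sqrt(1799).
Denominator factor (r**2 - 2*r/3 + 1/2): discriminant -14/9, complex-conjugate roots (1/3) + ((1/6)*sqrt(14))*i and (1/3) - ((1/6)*sqrt(14))*i; poles of order 1, moduli (1/2)*sqrt(2) and (1/2)*sqrt(2).
The radius of convergence is the smallest modulus among the singular points: (1/2)*sqrt(2).

The radius of convergence is (1/2)*sqrt(2).


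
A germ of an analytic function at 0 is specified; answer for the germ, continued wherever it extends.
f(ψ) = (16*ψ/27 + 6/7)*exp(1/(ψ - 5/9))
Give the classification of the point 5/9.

The exponent 1/(ψ - (5/9)) has a pole at 5/9, so exp(1/(ψ - (5/9))) takes every nonzero value near it: an essential singularity (not a pole of any order).

The point is an essential singularity.


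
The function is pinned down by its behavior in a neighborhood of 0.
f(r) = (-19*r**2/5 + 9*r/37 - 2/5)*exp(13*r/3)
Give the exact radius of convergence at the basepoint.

The factor exp(13*r/3) is entire and contributes no finite singular point.
The polynomial part has no poles.
No finite singular points: the Taylor series at 0 converges everywhere.

The radius of convergence is infinite.


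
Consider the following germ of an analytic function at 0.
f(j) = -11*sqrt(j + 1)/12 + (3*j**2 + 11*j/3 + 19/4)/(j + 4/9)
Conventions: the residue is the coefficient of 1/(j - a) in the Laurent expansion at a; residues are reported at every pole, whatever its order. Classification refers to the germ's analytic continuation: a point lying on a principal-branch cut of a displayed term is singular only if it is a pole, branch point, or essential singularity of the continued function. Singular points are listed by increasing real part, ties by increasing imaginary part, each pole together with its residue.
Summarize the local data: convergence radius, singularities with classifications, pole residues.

Radius of convergence at 0: 4/9.
At -1: an algebraic (square-root) branch point.
At -4/9: a pole of order 1; residue 401/108.

Denominator factor (j + 4/9): pole of order 1 at -4/9, modulus 4/9.
Branch term (-11/12)*sqrt(1 - j/(-1)): its argument vanishes at j = -1, a square-root branch point, modulus 1.
The radius of convergence is the smallest modulus among the singular points: 4/9.
The branch term is analytic at -4/9 and contributes nothing to the residue; only the rational part matters.
At the order-1 pole -4/9 set g(j) = (j - (-4/9))*(rational part) = 3*j**2 + 11*j/3 + 19/4.
Simple pole: residue = g(a) at a = -4/9, which is 401/108.
List the singular points by increasing real part (a conjugate pair: the negative imaginary part first).


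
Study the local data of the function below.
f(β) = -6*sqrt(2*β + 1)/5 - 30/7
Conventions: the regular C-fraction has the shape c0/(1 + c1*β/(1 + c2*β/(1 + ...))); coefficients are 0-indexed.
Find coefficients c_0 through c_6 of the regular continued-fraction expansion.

The regular C-fraction coefficients are [-192/35, -7/32, 23/32, 8/23, 15/23, 23/60, 37/60].

Taylor coefficients (expand at 0): a_0 = -192/35, a_1 = -6/5, a_2 = 3/5, a_3 = -3/5, a_4 = 3/4, a_5 = -21/20, a_6 = 63/40.
c0 = a_0 = -192/35. Peel one level at a time: if S = 1 + c*β/S' with S'(0) = 1, then c is the β-coefficient of S and S' = c*β/(S - 1).
S_1 = c0/f = 1 + (-7/32)*β + (161/1024)*β^2 + ...; c1 = -7/32.
S_2 = c1*β/(S_1 - 1) = 1 + (23/32)*β + (-1/4)*β^2 + ...; c2 = 23/32.
S_3 = c2*β/(S_2 - 1) = 1 + (8/23)*β + (-120/529)*β^2 + ...; c3 = 8/23.
S_4 = c3*β/(S_3 - 1) = 1 + (15/23)*β + (-1/4)*β^2 + ...; c4 = 15/23.
S_5 = c4*β/(S_4 - 1) = 1 + (23/60)*β + (-851/3600)*β^2 + ...; c5 = 23/60.
S_6 = c5*β/(S_5 - 1) = 1 + (37/60)*β + ...; c6 = 37/60.


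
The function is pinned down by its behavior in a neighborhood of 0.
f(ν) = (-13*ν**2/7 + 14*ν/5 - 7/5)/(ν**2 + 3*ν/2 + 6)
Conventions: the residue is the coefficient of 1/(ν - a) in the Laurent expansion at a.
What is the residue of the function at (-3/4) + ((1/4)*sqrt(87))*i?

The factor ν**2 + 3*ν/2 + 6 splits as (ν - a)(ν - a') with a = (-3/4) + ((1/4)*sqrt(87))*i, a' = (-3/4) - ((1/4)*sqrt(87))*i. At the order-1 pole a set g(ν) = (ν - a)*f(ν) = [-13*ν**2/7 + 14*ν/5 - 7/5] / (ν - a').
Simple pole: residue = g(a) at a = (-3/4) + ((1/4)*sqrt(87))*i, which is (391/140) - ((311/2436)*sqrt(87))*i.

The residue is (391/140) - ((311/2436)*sqrt(87))*i.


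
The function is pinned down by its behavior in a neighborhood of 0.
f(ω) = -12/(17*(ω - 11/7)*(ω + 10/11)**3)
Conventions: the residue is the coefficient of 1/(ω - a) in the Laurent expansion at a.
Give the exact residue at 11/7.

At the order-1 pole 11/7 set g(ω) = (ω - (11/7))*f(ω) = -12/(17*(ω + 10/11)**3).
Simple pole: residue = g(a) at a = 11/7, which is -5478396/118453807.

The residue is -5478396/118453807.


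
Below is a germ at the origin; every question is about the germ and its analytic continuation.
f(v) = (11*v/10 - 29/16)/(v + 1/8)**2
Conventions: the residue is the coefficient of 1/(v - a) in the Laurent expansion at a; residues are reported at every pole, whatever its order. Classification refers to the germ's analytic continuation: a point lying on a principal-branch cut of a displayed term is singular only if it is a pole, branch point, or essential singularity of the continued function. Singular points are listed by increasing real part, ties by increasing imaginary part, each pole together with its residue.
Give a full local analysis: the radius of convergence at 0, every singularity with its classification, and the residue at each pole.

Radius of convergence at 0: 1/8.
At -1/8: a pole of order 2; residue 11/10.

Denominator factor (v + 1/8)^2: pole of order 2 at -1/8, modulus 1/8.
The radius of convergence is the smallest modulus among the singular points: 1/8.
At the order-2 pole -1/8 set g(v) = (v - (-1/8))^2*f(v) = 11*v/10 - 29/16.
Order-2 pole: residue = g'(a); g'(-1/8) = 11/10, so the residue is 11/10.


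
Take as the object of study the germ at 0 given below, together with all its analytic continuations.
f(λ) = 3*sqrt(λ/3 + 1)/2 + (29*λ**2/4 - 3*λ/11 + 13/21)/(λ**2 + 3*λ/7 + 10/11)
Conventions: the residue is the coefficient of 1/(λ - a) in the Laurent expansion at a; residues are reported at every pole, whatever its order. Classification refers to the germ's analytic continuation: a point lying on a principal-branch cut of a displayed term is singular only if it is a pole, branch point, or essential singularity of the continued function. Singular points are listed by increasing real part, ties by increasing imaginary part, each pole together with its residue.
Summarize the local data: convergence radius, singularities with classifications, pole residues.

Denominator factor (λ**2 + 3*λ/7 + 10/11): discriminant -1861/539, complex-conjugate roots (-3/14) + ((1/154)*sqrt(20471))*i and (-3/14) - ((1/154)*sqrt(20471))*i; poles of order 1, moduli (1/11)*sqrt(110) and (1/11)*sqrt(110).
Branch term (3/2)*sqrt(1 - λ/(-3)): its argument vanishes at λ = -3, a square-root branch point, modulus 3.
The radius of convergence is the smallest modulus among the singular points: (1/11)*sqrt(110).
The branch term is analytic at (-3/14) - ((1/154)*sqrt(20471))*i and contributes nothing to the residue; only the rational part matters.
The factor λ**2 + 3*λ/7 + 10/11 splits as (λ - a)(λ - a') with a = (-3/14) - ((1/154)*sqrt(20471))*i, a' = (-3/14) + ((1/154)*sqrt(20471))*i. At the order-1 pole a set g(λ) = (λ - a)*(rational part) = [29*λ**2/4 - 3*λ/11 + 13/21] / (λ - a').
Simple pole: residue = g(a) at a = (-3/14) - ((1/154)*sqrt(20471))*i, which is (-1041/616) - ((67883/3439128)*sqrt(20471))*i.
The branch term is analytic at (-3/14) + ((1/154)*sqrt(20471))*i and contributes nothing to the residue; only the rational part matters.
The factor λ**2 + 3*λ/7 + 10/11 splits as (λ - a)(λ - a') with a = (-3/14) + ((1/154)*sqrt(20471))*i, a' = (-3/14) - ((1/154)*sqrt(20471))*i. At the order-1 pole a set g(λ) = (λ - a)*(rational part) = [29*λ**2/4 - 3*λ/11 + 13/21] / (λ - a').
Simple pole: residue = g(a) at a = (-3/14) + ((1/154)*sqrt(20471))*i, which is (-1041/616) + ((67883/3439128)*sqrt(20471))*i.
List the singular points by increasing real part (a conjugate pair: the negative imaginary part first).

Radius of convergence at 0: (1/11)*sqrt(110).
At -3: an algebraic (square-root) branch point.
At (-3/14) - ((1/154)*sqrt(20471))*i: a pole of order 1; residue (-1041/616) - ((67883/3439128)*sqrt(20471))*i.
At (-3/14) + ((1/154)*sqrt(20471))*i: a pole of order 1; residue (-1041/616) + ((67883/3439128)*sqrt(20471))*i.
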